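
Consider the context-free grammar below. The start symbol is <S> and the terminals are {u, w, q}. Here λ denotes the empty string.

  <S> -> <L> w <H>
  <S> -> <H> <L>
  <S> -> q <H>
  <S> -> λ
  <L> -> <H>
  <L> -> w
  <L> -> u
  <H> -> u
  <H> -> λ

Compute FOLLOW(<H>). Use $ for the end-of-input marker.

FIRST(<H>): from <H>->u we get {u}; from <H>->λ we get {λ}. So FIRST(<H>) = {λ, u}.
FIRST(<L>): from <L>-><H> we get {λ, u}; from <L>->w we get {w}; from <L>->u we get {u}. So FIRST(<L>) = {λ, u, w}.
FIRST(<S>): from <S>-><L> w <H> we get {u, w}; from <S>-><H> <L> we get {λ, u, w}; from <S>->q <H> we get {q}; from <S>->λ we get {λ}. So FIRST(<S>) = {λ, q, u, w}.
FOLLOW(<S>) includes $ since <S> is the start symbol.
FOLLOW(<S>): <S> appears on no right-hand side. Thus FOLLOW(<S>) = {$}.
FOLLOW(<L>): in <S>-><L> w <H>, <L> is followed by w <H> with FIRST {w}; in <S>-><H> <L>, the suffix after <L> is empty, so FOLLOW(<L>) ⊇ FOLLOW(<S>) = {$}. Thus FOLLOW(<L>) = {$, w}.
FOLLOW(<H>): in <S>-><L> w <H>, the suffix after <H> is empty, so FOLLOW(<H>) ⊇ FOLLOW(<S>) = {$}; in <S>-><H> <L>, <H> is followed by <L> with FIRST {λ, u, w}; in <S>-><H> <L>, the suffix after <H> is nullable, so FOLLOW(<H>) ⊇ FOLLOW(<S>) = {$}; in <S>->q <H>, the suffix after <H> is empty, so FOLLOW(<H>) ⊇ FOLLOW(<S>) = {$}; in <L>-><H>, the suffix after <H> is empty, so FOLLOW(<H>) ⊇ FOLLOW(<L>) = {$, w}. Thus FOLLOW(<H>) = {$, u, w}.

{$, u, w}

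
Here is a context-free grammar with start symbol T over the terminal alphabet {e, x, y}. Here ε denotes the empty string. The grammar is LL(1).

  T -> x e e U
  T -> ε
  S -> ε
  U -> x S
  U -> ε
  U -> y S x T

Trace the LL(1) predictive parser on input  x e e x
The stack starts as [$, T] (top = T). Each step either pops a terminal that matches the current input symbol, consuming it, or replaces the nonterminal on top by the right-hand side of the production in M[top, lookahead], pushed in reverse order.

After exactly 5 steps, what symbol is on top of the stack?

x

     Stack      Input      Action
  1  $ T        x e e x $  expand T -> x e e U
  2  $ U e e x  x e e x $  match x
  3  $ U e e    e e x $    match e
  4  $ U e      e x $      match e
  5  $ U        x $        expand U -> x S
Stack after step 5: $ S x (top = x).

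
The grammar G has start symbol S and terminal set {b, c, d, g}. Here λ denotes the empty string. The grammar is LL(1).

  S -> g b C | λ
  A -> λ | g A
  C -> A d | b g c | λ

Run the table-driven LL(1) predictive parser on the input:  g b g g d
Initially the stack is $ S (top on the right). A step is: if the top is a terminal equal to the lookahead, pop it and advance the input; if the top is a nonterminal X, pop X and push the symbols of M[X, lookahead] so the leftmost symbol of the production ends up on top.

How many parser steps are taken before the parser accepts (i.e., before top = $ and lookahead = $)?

10

      Stack    Input        Action
   1  $ S      g b g g d $  expand S -> g b C
   2  $ C b g  g b g g d $  match g
   3  $ C b    b g g d $    match b
   4  $ C      g g d $      expand C -> A d
   5  $ d A    g g d $      expand A -> g A
   6  $ d A g  g g d $      match g
   7  $ d A    g d $        expand A -> g A
   8  $ d A g  g d $        match g
   9  $ d A    d $          expand A -> λ
  10  $ d      d $          match d
Accept reached after 10 steps.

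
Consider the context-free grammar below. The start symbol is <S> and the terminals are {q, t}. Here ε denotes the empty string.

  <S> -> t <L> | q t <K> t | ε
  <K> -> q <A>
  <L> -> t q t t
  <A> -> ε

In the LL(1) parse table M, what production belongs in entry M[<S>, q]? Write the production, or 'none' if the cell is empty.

FIRST(<S>) = {ε, q, t}
FIRST(<K>) = {q}
FIRST(<L>) = {t}
FIRST(<A>) = {ε}
FOLLOW(<S>) includes $ since <S> is the start symbol.
FOLLOW(<S>): <S> appears on no right-hand side. Thus FOLLOW(<S>) = {$}.
For <S> -> t <L>: FIRST(t <L>) = {t}, so it goes in M[<S>, t] for t ∈ {t}.
For <S> -> q t <K> t: FIRST(q t <K> t) = {q}, so it goes in M[<S>, t] for t ∈ {q}.
For <S> -> ε: FIRST(ε) = {ε}, so it goes in M[<S>, t] for t ∈ {}; since ε ∈ FIRST, also for every t ∈ FOLLOW(<S>) = {$}.

<S> -> q t <K> t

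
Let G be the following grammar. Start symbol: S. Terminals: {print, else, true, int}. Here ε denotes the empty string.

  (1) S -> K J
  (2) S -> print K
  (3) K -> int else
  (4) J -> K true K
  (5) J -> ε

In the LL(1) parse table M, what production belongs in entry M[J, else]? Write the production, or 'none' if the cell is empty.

FIRST(K): from K->int else we get {int}. So FIRST(K) = {int}.
FIRST(S): from S->K J we get {int}; from S->print K we get {print}. So FIRST(S) = {int, print}.
FIRST(J): from J->K true K we get {int}; from J->ε we get {ε}. So FIRST(J) = {ε, int}.
FOLLOW(S) includes $ since S is the start symbol.
FOLLOW(S): S appears on no right-hand side. Thus FOLLOW(S) = {$}.
FOLLOW(J): in S->K J, the suffix after J is empty, so FOLLOW(J) ⊇ FOLLOW(S) = {$}. Thus FOLLOW(J) = {$}.
For J -> K true K: FIRST(K true K) = {int}, so it goes in M[J, t] for t ∈ {int}.
For J -> ε: FIRST(ε) = {ε}, so it goes in M[J, t] for t ∈ {}; since ε ∈ FIRST, also for every t ∈ FOLLOW(J) = {$}.
None of these place a production in M[J, else].

none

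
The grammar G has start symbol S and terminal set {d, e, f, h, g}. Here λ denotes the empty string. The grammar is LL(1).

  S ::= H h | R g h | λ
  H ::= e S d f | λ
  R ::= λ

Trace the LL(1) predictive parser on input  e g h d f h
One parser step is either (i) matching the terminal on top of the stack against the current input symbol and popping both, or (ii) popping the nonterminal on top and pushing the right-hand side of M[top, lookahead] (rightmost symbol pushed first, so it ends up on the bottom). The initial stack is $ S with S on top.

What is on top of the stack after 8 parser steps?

     Stack          Input          Action
  1  $ S            e g h d f h $  expand S ::= H h
  2  $ h H          e g h d f h $  expand H ::= e S d f
  3  $ h f d S e    e g h d f h $  match e
  4  $ h f d S      g h d f h $    expand S ::= R g h
  5  $ h f d h g R  g h d f h $    expand R ::= λ
  6  $ h f d h g    g h d f h $    match g
  7  $ h f d h      h d f h $      match h
  8  $ h f d        d f h $        match d
Stack after step 8: $ h f (top = f).

f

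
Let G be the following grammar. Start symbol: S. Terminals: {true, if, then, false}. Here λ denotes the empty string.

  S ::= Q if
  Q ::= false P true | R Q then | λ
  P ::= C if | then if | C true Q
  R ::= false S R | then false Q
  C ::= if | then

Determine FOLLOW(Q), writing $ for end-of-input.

{false, if, then, true}

FIRST(R) = {false, then}
FIRST(C) = {if, then}
FIRST(Q) = {λ, false, then}  (via R Q then)
FIRST(P) = {if, then}  (via C if, C true Q)
FIRST(S) = {false, if, then}  (via Q if)
FOLLOW(S) includes $ since S is the start symbol.
FOLLOW(S): in R::=false S R, S is followed by R with FIRST {false, then}. Thus FOLLOW(S) = {$, false, then}.
FOLLOW(P): in Q::=false P true, P is followed by true with FIRST {true}. Thus FOLLOW(P) = {true}.
FOLLOW(R): in Q::=R Q then, R is followed by Q then with FIRST {false, then}; in R::=false S R, the suffix after R is empty (adds nothing new). Thus FOLLOW(R) = {false, then}.
FOLLOW(Q): in S::=Q if, Q is followed by if with FIRST {if}; in Q::=R Q then, Q is followed by then with FIRST {then}; in P::=C true Q, the suffix after Q is empty, so FOLLOW(Q) ⊇ FOLLOW(P) = {true}; in R::=then false Q, the suffix after Q is empty, so FOLLOW(Q) ⊇ FOLLOW(R) = {false, then}. Thus FOLLOW(Q) = {false, if, then, true}.
FOLLOW(C): in P::=C if, C is followed by if with FIRST {if}; in P::=C true Q, C is followed by true Q with FIRST {true}. Thus FOLLOW(C) = {if, true}.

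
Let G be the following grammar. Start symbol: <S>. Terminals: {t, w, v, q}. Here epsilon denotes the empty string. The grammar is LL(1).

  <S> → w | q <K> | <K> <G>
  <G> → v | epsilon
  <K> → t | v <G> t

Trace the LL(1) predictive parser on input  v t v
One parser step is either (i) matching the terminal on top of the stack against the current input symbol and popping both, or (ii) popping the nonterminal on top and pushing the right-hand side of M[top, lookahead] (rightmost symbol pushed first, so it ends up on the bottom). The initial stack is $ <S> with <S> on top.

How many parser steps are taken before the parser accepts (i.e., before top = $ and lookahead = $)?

     Stack          Input    Action
  1  $ <S>          v t v $  expand <S> → <K> <G>
  2  $ <G> <K>      v t v $  expand <K> → v <G> t
  3  $ <G> t <G> v  v t v $  match v
  4  $ <G> t <G>    t v $    expand <G> → epsilon
  5  $ <G> t        t v $    match t
  6  $ <G>          v $      expand <G> → v
  7  $ v            v $      match v
Accept reached after 7 steps.

7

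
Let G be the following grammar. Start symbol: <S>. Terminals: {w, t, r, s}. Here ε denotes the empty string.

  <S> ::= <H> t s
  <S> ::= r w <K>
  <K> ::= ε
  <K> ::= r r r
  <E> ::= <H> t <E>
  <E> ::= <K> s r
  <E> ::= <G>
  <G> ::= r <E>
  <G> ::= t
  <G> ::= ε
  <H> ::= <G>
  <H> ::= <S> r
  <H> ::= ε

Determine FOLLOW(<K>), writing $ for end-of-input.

{$, r, s}

FIRST(<K>) = {ε, r}
FIRST(<G>) = {ε, r, t}
FIRST(<S>) = {r, t}  (via <H> t s)
FIRST(<H>) = {ε, r, t}  (via <G>, <S> r)
FIRST(<E>) = {ε, r, s, t}  (via <H> t <E>, <K> s r, <G>)
FOLLOW(<S>) includes $ since <S> is the start symbol.
FOLLOW(<S>): in <H>::=<S> r, <S> is followed by r with FIRST {r}. Thus FOLLOW(<S>) = {$, r}.
FOLLOW(<K>): in <S>::=r w <K>, the suffix after <K> is empty, so FOLLOW(<K>) ⊇ FOLLOW(<S>) = {$, r}; in <E>::=<K> s r, <K> is followed by s r with FIRST {s}. Thus FOLLOW(<K>) = {$, r, s}.
FOLLOW(<H>): in <S>::=<H> t s, <H> is followed by t s with FIRST {t}; in <E>::=<H> t <E>, <H> is followed by t <E> with FIRST {t}. Thus FOLLOW(<H>) = {t}.
FOLLOW(<E>): in <E>::=<H> t <E>, the suffix after <E> is empty (adds nothing new); in <G>::=r <E>, the suffix after <E> is empty, so FOLLOW(<E>) ⊇ FOLLOW(<G>) = {t}. Thus FOLLOW(<E>) = {t}.
FOLLOW(<G>): in <E>::=<G>, the suffix after <G> is empty, so FOLLOW(<G>) ⊇ FOLLOW(<E>) = {t}; in <H>::=<G>, the suffix after <G> is empty, so FOLLOW(<G>) ⊇ FOLLOW(<H>) = {t}. Thus FOLLOW(<G>) = {t}.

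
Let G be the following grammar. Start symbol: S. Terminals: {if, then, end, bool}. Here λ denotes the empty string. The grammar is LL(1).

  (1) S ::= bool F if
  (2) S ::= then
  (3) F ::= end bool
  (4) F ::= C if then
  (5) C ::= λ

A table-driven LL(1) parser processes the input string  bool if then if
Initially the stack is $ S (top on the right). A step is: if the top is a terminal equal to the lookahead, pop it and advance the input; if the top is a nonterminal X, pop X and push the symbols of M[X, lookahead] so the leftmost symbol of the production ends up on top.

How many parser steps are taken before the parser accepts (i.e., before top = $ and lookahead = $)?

step 1: stack=$ S  input=bool if then if $  — expand S ::= bool F if
step 2: stack=$ if F bool  input=bool if then if $  — match bool
step 3: stack=$ if F  input=if then if $  — expand F ::= C if then
step 4: stack=$ if then if C  input=if then if $  — expand C ::= λ
step 5: stack=$ if then if  input=if then if $  — match if
step 6: stack=$ if then  input=then if $  — match then
step 7: stack=$ if  input=if $  — match if
Accept reached after 7 steps.

7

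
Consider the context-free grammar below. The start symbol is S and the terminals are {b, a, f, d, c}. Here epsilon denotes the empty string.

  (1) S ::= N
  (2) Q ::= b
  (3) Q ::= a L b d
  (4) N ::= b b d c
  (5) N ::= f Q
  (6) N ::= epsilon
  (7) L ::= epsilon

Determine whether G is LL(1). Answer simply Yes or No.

FIRST(S) = {epsilon, b, f}
FIRST(Q) = {a, b}
FIRST(N) = {epsilon, b, f}
FIRST(L) = {epsilon}
FOLLOW(S) = {$}
FOLLOW(Q) = {$}
FOLLOW(N) = {$}
FOLLOW(L) = {b}
Each cell of M receives at most one production.

Yes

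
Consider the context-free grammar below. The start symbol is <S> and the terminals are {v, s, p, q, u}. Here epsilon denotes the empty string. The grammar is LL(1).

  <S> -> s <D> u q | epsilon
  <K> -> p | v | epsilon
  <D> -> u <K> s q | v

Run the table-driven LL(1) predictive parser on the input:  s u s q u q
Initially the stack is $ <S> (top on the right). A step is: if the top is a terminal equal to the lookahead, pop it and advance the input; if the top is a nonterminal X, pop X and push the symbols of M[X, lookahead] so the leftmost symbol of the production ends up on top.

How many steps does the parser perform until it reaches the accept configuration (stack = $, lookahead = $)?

     Stack            Input          Action
  1  $ <S>            s u s q u q $  expand <S> -> s <D> u q
  2  $ q u <D> s      s u s q u q $  match s
  3  $ q u <D>        u s q u q $    expand <D> -> u <K> s q
  4  $ q u q s <K> u  u s q u q $    match u
  5  $ q u q s <K>    s q u q $      expand <K> -> epsilon
  6  $ q u q s        s q u q $      match s
  7  $ q u q          q u q $        match q
  8  $ q u            u q $          match u
  9  $ q              q $            match q
Accept reached after 9 steps.

9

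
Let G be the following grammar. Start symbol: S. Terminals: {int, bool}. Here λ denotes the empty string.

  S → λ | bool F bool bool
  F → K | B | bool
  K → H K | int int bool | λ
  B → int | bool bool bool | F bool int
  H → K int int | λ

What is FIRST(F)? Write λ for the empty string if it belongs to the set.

FIRST(S): from S→λ we get {λ}; from S→bool F bool bool we get {bool}. So FIRST(S) = {λ, bool}.
FIRST(F): from F→K we get {λ, int}; from F→B we get {bool, int}; from F→bool we get {bool}. So FIRST(F) = {λ, bool, int}.
FIRST(B): from B→int we get {int}; from B→bool bool bool we get {bool}; from B→F bool int we get {bool, int}. So FIRST(B) = {bool, int}.
FIRST(K): from K→H K we get {λ, int}; from K→int int bool we get {int}; from K→λ we get {λ}. So FIRST(K) = {λ, int}.
FIRST(H): from H→K int int we get {int}; from H→λ we get {λ}. So FIRST(H) = {λ, int}.

{λ, bool, int}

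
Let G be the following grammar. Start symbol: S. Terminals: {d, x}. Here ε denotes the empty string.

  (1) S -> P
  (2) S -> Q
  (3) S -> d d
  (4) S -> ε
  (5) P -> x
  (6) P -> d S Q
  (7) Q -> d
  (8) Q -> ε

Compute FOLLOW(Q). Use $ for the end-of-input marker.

FIRST(P): from P->x we get {x}; from P->d S Q we get {d}. So FIRST(P) = {d, x}.
FIRST(Q): from Q->d we get {d}; from Q->ε we get {ε}. So FIRST(Q) = {ε, d}.
FIRST(S): from S->P we get {d, x}; from S->Q we get {ε, d}; from S->d d we get {d}; from S->ε we get {ε}. So FIRST(S) = {ε, d, x}.
FOLLOW(S) includes $ since S is the start symbol.
FOLLOW(S): in P->d S Q, S is followed by Q with FIRST {ε, d}; in P->d S Q, the suffix after S is nullable, so FOLLOW(S) ⊇ FOLLOW(P) = {$, d}. Thus FOLLOW(S) = {$, d}.
FOLLOW(P): in S->P, the suffix after P is empty, so FOLLOW(P) ⊇ FOLLOW(S) = {$, d}. Thus FOLLOW(P) = {$, d}.
FOLLOW(Q): in S->Q, the suffix after Q is empty, so FOLLOW(Q) ⊇ FOLLOW(S) = {$, d}; in P->d S Q, the suffix after Q is empty, so FOLLOW(Q) ⊇ FOLLOW(P) = {$, d}. Thus FOLLOW(Q) = {$, d}.

{$, d}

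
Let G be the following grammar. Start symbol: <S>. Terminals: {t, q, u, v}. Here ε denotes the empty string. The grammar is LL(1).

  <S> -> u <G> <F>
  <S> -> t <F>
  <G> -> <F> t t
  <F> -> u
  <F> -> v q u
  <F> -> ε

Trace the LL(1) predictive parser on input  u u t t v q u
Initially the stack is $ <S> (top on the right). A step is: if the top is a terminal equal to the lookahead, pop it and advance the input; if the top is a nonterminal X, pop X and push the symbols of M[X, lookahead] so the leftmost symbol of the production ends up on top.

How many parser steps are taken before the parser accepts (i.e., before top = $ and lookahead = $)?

11

step 1: stack=$ <S>  input=u u t t v q u $  — expand <S> -> u <G> <F>
step 2: stack=$ <F> <G> u  input=u u t t v q u $  — match u
step 3: stack=$ <F> <G>  input=u t t v q u $  — expand <G> -> <F> t t
step 4: stack=$ <F> t t <F>  input=u t t v q u $  — expand <F> -> u
step 5: stack=$ <F> t t u  input=u t t v q u $  — match u
step 6: stack=$ <F> t t  input=t t v q u $  — match t
step 7: stack=$ <F> t  input=t v q u $  — match t
step 8: stack=$ <F>  input=v q u $  — expand <F> -> v q u
step 9: stack=$ u q v  input=v q u $  — match v
step 10: stack=$ u q  input=q u $  — match q
step 11: stack=$ u  input=u $  — match u
Accept reached after 11 steps.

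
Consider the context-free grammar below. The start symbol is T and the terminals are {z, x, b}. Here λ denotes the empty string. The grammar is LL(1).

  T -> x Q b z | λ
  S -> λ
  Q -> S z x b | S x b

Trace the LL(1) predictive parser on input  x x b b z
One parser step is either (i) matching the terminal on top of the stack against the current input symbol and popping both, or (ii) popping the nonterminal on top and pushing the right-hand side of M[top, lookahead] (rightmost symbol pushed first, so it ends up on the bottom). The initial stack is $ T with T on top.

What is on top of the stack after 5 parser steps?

b

     Stack        Input        Action
  1  $ T          x x b b z $  expand T -> x Q b z
  2  $ z b Q x    x x b b z $  match x
  3  $ z b Q      x b b z $    expand Q -> S x b
  4  $ z b b x S  x b b z $    expand S -> λ
  5  $ z b b x    x b b z $    match x
Stack after step 5: $ z b b (top = b).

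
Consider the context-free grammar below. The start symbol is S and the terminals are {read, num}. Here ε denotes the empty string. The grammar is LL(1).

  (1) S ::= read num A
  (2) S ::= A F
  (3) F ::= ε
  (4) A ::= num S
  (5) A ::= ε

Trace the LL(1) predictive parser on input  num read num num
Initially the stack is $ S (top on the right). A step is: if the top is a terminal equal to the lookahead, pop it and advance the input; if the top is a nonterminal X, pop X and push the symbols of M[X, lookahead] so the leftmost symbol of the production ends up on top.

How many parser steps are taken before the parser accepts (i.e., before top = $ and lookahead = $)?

      Stack           Input               Action
   1  $ S             num read num num $  expand S ::= A F
   2  $ F A           num read num num $  expand A ::= num S
   3  $ F S num       num read num num $  match num
   4  $ F S           read num num $      expand S ::= read num A
   5  $ F A num read  read num num $      match read
   6  $ F A num       num num $           match num
   7  $ F A           num $               expand A ::= num S
   8  $ F S num       num $               match num
   9  $ F S           $                   expand S ::= A F
  10  $ F F A         $                   expand A ::= ε
  11  $ F F           $                   expand F ::= ε
  12  $ F             $                   expand F ::= ε
Accept reached after 12 steps.

12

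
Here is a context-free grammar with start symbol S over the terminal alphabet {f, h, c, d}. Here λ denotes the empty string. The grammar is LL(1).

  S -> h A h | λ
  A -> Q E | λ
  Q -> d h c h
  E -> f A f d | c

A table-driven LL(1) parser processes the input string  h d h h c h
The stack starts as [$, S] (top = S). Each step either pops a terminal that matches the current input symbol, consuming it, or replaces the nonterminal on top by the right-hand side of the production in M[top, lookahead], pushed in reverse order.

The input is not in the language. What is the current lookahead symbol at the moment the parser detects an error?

step 1: stack=$ S  input=h d h h c h $  — expand S -> h A h
step 2: stack=$ h A h  input=h d h h c h $  — match h
step 3: stack=$ h A  input=d h h c h $  — expand A -> Q E
step 4: stack=$ h E Q  input=d h h c h $  — expand Q -> d h c h
step 5: stack=$ h E h c h d  input=d h h c h $  — match d
step 6: stack=$ h E h c h  input=h h c h $  — match h
step 7: stack=$ h E h c  input=h c h $  — error: top is terminal c but lookahead is h

h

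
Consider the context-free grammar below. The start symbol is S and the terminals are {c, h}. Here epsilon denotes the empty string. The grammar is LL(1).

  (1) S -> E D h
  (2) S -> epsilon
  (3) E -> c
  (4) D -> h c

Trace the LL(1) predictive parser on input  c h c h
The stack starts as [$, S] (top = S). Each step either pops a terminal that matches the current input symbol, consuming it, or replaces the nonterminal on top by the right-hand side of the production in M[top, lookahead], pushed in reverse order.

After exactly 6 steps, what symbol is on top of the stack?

h

     Stack    Input      Action
  1  $ S      c h c h $  expand S -> E D h
  2  $ h D E  c h c h $  expand E -> c
  3  $ h D c  c h c h $  match c
  4  $ h D    h c h $    expand D -> h c
  5  $ h c h  h c h $    match h
  6  $ h c    c h $      match c
Stack after step 6: $ h (top = h).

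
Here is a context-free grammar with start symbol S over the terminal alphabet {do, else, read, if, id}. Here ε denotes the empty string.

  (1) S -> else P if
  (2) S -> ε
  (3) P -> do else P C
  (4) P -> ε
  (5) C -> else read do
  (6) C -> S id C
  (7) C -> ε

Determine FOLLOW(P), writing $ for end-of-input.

{else, id, if}

FIRST(S): from S->else P if we get {else}; from S->ε we get {ε}. So FIRST(S) = {ε, else}.
FIRST(P): from P->do else P C we get {do}; from P->ε we get {ε}. So FIRST(P) = {ε, do}.
FIRST(C): from C->else read do we get {else}; from C->S id C we get {else, id}; from C->ε we get {ε}. So FIRST(C) = {ε, else, id}.
FOLLOW(S) includes $ since S is the start symbol.
FOLLOW(S): in C->S id C, S is followed by id C with FIRST {id}. Thus FOLLOW(S) = {$, id}.
FOLLOW(P): in S->else P if, P is followed by if with FIRST {if}; in P->do else P C, P is followed by C with FIRST {ε, else, id}; in P->do else P C, the suffix after P is nullable (adds nothing new). Thus FOLLOW(P) = {else, id, if}.
FOLLOW(C): in P->do else P C, the suffix after C is empty, so FOLLOW(C) ⊇ FOLLOW(P) = {else, id, if}; in C->S id C, the suffix after C is empty (adds nothing new). Thus FOLLOW(C) = {else, id, if}.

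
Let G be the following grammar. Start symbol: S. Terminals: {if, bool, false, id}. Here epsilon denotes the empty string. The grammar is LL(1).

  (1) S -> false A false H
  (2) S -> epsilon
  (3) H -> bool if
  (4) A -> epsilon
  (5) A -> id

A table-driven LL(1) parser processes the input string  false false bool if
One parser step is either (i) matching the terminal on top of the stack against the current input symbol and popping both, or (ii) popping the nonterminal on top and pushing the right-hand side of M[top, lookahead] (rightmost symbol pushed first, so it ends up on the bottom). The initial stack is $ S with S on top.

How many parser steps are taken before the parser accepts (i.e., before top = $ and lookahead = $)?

7

step 1: stack=$ S  input=false false bool if $  — expand S -> false A false H
step 2: stack=$ H false A false  input=false false bool if $  — match false
step 3: stack=$ H false A  input=false bool if $  — expand A -> epsilon
step 4: stack=$ H false  input=false bool if $  — match false
step 5: stack=$ H  input=bool if $  — expand H -> bool if
step 6: stack=$ if bool  input=bool if $  — match bool
step 7: stack=$ if  input=if $  — match if
Accept reached after 7 steps.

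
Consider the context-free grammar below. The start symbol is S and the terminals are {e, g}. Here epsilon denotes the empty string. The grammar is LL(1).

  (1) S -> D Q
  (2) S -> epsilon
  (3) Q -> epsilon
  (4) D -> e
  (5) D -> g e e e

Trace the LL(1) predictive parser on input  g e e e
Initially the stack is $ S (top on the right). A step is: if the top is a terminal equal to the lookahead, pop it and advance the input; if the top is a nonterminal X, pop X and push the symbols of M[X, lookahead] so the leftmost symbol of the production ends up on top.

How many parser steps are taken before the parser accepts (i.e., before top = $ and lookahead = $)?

7

     Stack        Input      Action
  1  $ S          g e e e $  expand S -> D Q
  2  $ Q D        g e e e $  expand D -> g e e e
  3  $ Q e e e g  g e e e $  match g
  4  $ Q e e e    e e e $    match e
  5  $ Q e e      e e $      match e
  6  $ Q e        e $        match e
  7  $ Q          $          expand Q -> epsilon
Accept reached after 7 steps.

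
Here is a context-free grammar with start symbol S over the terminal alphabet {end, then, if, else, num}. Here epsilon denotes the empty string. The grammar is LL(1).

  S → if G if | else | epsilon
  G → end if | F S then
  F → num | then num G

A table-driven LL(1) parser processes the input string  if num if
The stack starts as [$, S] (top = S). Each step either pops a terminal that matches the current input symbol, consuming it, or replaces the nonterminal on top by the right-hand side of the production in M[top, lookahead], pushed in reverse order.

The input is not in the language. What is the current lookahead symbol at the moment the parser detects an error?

$

step 1: stack=$ S  input=if num if $  — expand S → if G if
step 2: stack=$ if G if  input=if num if $  — match if
step 3: stack=$ if G  input=num if $  — expand G → F S then
step 4: stack=$ if then S F  input=num if $  — expand F → num
step 5: stack=$ if then S num  input=num if $  — match num
step 6: stack=$ if then S  input=if $  — expand S → if G if
step 7: stack=$ if then if G if  input=if $  — match if
step 8: stack=$ if then if G  input=$  — error: M[G, $] is empty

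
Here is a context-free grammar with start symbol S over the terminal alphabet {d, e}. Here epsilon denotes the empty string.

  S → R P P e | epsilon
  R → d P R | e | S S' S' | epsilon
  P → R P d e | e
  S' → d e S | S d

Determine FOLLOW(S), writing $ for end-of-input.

FIRST(S): from S→R P P e we get {d, e}; from S→epsilon we get {epsilon}. So FIRST(S) = {epsilon, d, e}.
FIRST(S'): from S'→d e S we get {d}; from S'→S d we get {d, e}. So FIRST(S') = {d, e}.
FIRST(R): from R→d P R we get {d}; from R→e we get {e}; from R→S S' S' we get {d, e}; from R→epsilon we get {epsilon}. So FIRST(R) = {epsilon, d, e}.
FIRST(P): from P→R P d e we get {d, e}; from P→e we get {e}. So FIRST(P) = {d, e}.
FOLLOW(S) includes $ since S is the start symbol.
FOLLOW(R): in S→R P P e, R is followed by P P e with FIRST {d, e}; in R→d P R, the suffix after R is empty (adds nothing new); in P→R P d e, R is followed by P d e with FIRST {d, e}. Thus FOLLOW(R) = {d, e}.
FOLLOW(P): in S→R P P e (occurrence 1), P is followed by P e with FIRST {d, e}; in S→R P P e (occurrence 2), P is followed by e with FIRST {e}; in R→d P R, P is followed by R with FIRST {epsilon, d, e}; in R→d P R, the suffix after P is nullable, so FOLLOW(P) ⊇ FOLLOW(R) = {d, e}; in P→R P d e, P is followed by d e with FIRST {d}. Thus FOLLOW(P) = {d, e}.
FOLLOW(S'): in R→S S' S' (occurrence 1), S' is followed by S' with FIRST {d, e}; in R→S S' S' (occurrence 2), the suffix after S' is empty, so FOLLOW(S') ⊇ FOLLOW(R) = {d, e}. Thus FOLLOW(S') = {d, e}.
FOLLOW(S): in R→S S' S', S is followed by S' S' with FIRST {d, e}; in S'→d e S, the suffix after S is empty, so FOLLOW(S) ⊇ FOLLOW(S') = {d, e}; in S'→S d, S is followed by d with FIRST {d}. Thus FOLLOW(S) = {$, d, e}.

{$, d, e}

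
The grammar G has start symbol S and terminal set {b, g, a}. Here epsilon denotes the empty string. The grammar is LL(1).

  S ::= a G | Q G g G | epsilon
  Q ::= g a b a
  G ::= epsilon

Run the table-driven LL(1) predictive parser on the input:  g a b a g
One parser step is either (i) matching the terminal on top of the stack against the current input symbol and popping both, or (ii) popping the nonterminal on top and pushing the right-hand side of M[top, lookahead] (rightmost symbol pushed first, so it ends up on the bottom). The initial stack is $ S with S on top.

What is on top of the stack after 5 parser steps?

a

     Stack            Input        Action
  1  $ S              g a b a g $  expand S ::= Q G g G
  2  $ G g G Q        g a b a g $  expand Q ::= g a b a
  3  $ G g G a b a g  g a b a g $  match g
  4  $ G g G a b a    a b a g $    match a
  5  $ G g G a b      b a g $      match b
Stack after step 5: $ G g G a (top = a).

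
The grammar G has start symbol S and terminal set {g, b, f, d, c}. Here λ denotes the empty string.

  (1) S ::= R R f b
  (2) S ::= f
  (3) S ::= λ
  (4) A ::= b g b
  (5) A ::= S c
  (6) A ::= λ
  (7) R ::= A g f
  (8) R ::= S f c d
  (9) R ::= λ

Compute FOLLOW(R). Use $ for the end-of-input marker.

{b, c, f, g}

FIRST(S) = {λ, b, c, f, g}  (via R R f b)
FIRST(A) = {λ, b, c, f, g}  (via S c)
FIRST(R) = {λ, b, c, f, g}  (via A g f, S f c d)
FOLLOW(S) includes $ since S is the start symbol.
FOLLOW(S): in A::=S c, S is followed by c with FIRST {c}; in R::=S f c d, S is followed by f c d with FIRST {f}. Thus FOLLOW(S) = {$, c, f}.
FOLLOW(A): in R::=A g f, A is followed by g f with FIRST {g}. Thus FOLLOW(A) = {g}.
FOLLOW(R): in S::=R R f b (occurrence 1), R is followed by R f b with FIRST {b, c, f, g}; in S::=R R f b (occurrence 2), R is followed by f b with FIRST {f}. Thus FOLLOW(R) = {b, c, f, g}.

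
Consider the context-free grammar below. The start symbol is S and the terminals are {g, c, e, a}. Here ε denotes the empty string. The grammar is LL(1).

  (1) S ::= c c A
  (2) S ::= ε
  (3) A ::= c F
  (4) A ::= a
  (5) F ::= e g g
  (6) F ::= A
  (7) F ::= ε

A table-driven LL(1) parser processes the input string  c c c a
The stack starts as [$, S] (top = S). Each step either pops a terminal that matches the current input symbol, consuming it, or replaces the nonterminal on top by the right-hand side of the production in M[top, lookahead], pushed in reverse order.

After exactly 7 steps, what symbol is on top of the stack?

a

step 1: stack=$ S  input=c c c a $  — expand S ::= c c A
step 2: stack=$ A c c  input=c c c a $  — match c
step 3: stack=$ A c  input=c c a $  — match c
step 4: stack=$ A  input=c a $  — expand A ::= c F
step 5: stack=$ F c  input=c a $  — match c
step 6: stack=$ F  input=a $  — expand F ::= A
step 7: stack=$ A  input=a $  — expand A ::= a
Stack after step 7: $ a (top = a).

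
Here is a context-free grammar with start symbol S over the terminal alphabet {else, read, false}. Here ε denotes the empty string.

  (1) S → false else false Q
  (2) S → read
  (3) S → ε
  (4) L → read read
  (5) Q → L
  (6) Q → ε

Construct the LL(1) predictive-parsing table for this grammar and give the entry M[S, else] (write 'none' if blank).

FIRST(S): from S→false else false Q we get {false}; from S→read we get {read}; from S→ε we get {ε}. So FIRST(S) = {ε, false, read}.
FIRST(L): from L→read read we get {read}. So FIRST(L) = {read}.
FIRST(Q): from Q→L we get {read}; from Q→ε we get {ε}. So FIRST(Q) = {ε, read}.
FOLLOW(S) includes $ since S is the start symbol.
FOLLOW(S): S appears on no right-hand side. Thus FOLLOW(S) = {$}.
For S → false else false Q: FIRST(false else false Q) = {false}, so it goes in M[S, t] for t ∈ {false}.
For S → read: FIRST(read) = {read}, so it goes in M[S, t] for t ∈ {read}.
For S → ε: FIRST(ε) = {ε}, so it goes in M[S, t] for t ∈ {}; since ε ∈ FIRST, also for every t ∈ FOLLOW(S) = {$}.
None of these place a production in M[S, else].

none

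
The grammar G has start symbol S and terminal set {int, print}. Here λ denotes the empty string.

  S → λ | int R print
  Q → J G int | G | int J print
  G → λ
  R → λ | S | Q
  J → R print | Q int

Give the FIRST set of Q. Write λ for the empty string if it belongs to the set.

{λ, int, print}

FIRST(S) = {λ, int}
FIRST(G) = {λ}
FIRST(Q) = {λ, int, print}  (via J G int, G)
FIRST(R) = {λ, int, print}  (via S, Q)
FIRST(J) = {int, print}  (via R print, Q int)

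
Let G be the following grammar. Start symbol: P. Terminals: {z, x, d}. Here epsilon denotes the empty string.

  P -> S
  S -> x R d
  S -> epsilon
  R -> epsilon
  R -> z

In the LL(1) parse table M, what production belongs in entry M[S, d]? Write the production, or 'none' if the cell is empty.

FIRST(S): from S->x R d we get {x}; from S->epsilon we get {epsilon}. So FIRST(S) = {epsilon, x}.
FIRST(R): from R->epsilon we get {epsilon}; from R->z we get {z}. So FIRST(R) = {epsilon, z}.
FIRST(P): from P->S we get {epsilon, x}. So FIRST(P) = {epsilon, x}.
FOLLOW(P) includes $ since P is the start symbol.
FOLLOW(P): P appears on no right-hand side. Thus FOLLOW(P) = {$}.
FOLLOW(S): in P->S, the suffix after S is empty, so FOLLOW(S) ⊇ FOLLOW(P) = {$}. Thus FOLLOW(S) = {$}.
For S -> x R d: FIRST(x R d) = {x}, so it goes in M[S, t] for t ∈ {x}.
For S -> epsilon: FIRST(epsilon) = {epsilon}, so it goes in M[S, t] for t ∈ {}; since epsilon ∈ FIRST, also for every t ∈ FOLLOW(S) = {$}.
None of these place a production in M[S, d].

none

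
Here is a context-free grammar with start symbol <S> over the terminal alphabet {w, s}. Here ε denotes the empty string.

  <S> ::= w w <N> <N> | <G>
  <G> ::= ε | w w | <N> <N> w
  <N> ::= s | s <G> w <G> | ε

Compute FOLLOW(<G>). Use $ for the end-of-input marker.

FIRST(<N>) = {ε, s}
FIRST(<G>) = {ε, s, w}  (via <N> <N> w)
FIRST(<S>) = {ε, s, w}  (via <G>)
FOLLOW(<S>) includes $ since <S> is the start symbol.
FOLLOW(<S>): <S> appears on no right-hand side. Thus FOLLOW(<S>) = {$}.
FOLLOW(<N>): in <S>::=w w <N> <N> (occurrence 1), <N> is followed by <N> with FIRST {ε, s}; in <S>::=w w <N> <N> (occurrence 1), the suffix after <N> is nullable, so FOLLOW(<N>) ⊇ FOLLOW(<S>) = {$}; in <S>::=w w <N> <N> (occurrence 2), the suffix after <N> is empty, so FOLLOW(<N>) ⊇ FOLLOW(<S>) = {$}; in <G>::=<N> <N> w (occurrence 1), <N> is followed by <N> w with FIRST {s, w}; in <G>::=<N> <N> w (occurrence 2), <N> is followed by w with FIRST {w}. Thus FOLLOW(<N>) = {$, s, w}.
FOLLOW(<G>): in <S>::=<G>, the suffix after <G> is empty, so FOLLOW(<G>) ⊇ FOLLOW(<S>) = {$}; in <N>::=s <G> w <G> (occurrence 1), <G> is followed by w <G> with FIRST {w}; in <N>::=s <G> w <G> (occurrence 2), the suffix after <G> is empty, so FOLLOW(<G>) ⊇ FOLLOW(<N>) = {$, s, w}. Thus FOLLOW(<G>) = {$, s, w}.

{$, s, w}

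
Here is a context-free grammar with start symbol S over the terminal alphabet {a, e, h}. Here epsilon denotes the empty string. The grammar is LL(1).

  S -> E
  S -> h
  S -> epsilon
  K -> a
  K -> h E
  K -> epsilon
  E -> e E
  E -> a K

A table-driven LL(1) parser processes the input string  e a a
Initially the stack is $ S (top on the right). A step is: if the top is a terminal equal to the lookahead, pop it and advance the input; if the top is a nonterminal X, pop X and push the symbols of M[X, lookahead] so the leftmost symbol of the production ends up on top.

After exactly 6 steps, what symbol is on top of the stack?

step 1: stack=$ S  input=e a a $  — expand S -> E
step 2: stack=$ E  input=e a a $  — expand E -> e E
step 3: stack=$ E e  input=e a a $  — match e
step 4: stack=$ E  input=a a $  — expand E -> a K
step 5: stack=$ K a  input=a a $  — match a
step 6: stack=$ K  input=a $  — expand K -> a
Stack after step 6: $ a (top = a).

a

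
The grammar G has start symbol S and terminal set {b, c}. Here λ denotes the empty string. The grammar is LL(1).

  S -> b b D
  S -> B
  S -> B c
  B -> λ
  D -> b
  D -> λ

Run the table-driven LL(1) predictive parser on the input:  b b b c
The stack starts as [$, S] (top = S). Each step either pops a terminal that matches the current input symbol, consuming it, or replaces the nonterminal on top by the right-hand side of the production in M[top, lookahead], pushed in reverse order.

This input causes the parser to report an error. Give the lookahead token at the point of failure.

c

     Stack    Input      Action
  1  $ S      b b b c $  expand S -> b b D
  2  $ D b b  b b b c $  match b
  3  $ D b    b b c $    match b
  4  $ D      b c $      expand D -> b
  5  $ b      b c $      match b
  6  $        c $        error: stack empty but input remains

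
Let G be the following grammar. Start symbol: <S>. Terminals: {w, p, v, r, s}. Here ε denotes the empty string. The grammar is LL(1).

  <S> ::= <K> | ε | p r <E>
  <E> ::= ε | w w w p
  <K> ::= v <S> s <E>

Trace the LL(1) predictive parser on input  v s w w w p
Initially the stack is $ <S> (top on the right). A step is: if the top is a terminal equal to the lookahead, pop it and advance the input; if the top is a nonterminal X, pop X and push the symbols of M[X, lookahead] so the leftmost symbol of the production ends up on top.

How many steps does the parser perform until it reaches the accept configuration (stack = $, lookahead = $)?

step 1: stack=$ <S>  input=v s w w w p $  — expand <S> ::= <K>
step 2: stack=$ <K>  input=v s w w w p $  — expand <K> ::= v <S> s <E>
step 3: stack=$ <E> s <S> v  input=v s w w w p $  — match v
step 4: stack=$ <E> s <S>  input=s w w w p $  — expand <S> ::= ε
step 5: stack=$ <E> s  input=s w w w p $  — match s
step 6: stack=$ <E>  input=w w w p $  — expand <E> ::= w w w p
step 7: stack=$ p w w w  input=w w w p $  — match w
step 8: stack=$ p w w  input=w w p $  — match w
step 9: stack=$ p w  input=w p $  — match w
step 10: stack=$ p  input=p $  — match p
Accept reached after 10 steps.

10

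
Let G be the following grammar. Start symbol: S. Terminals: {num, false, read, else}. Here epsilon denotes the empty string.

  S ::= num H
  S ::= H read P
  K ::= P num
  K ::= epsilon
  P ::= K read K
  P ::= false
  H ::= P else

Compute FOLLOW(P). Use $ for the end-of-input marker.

{$, else, num}

FIRST(S): from S::=num H we get {num}; from S::=H read P we get {false, read}. So FIRST(S) = {false, num, read}.
FIRST(K): from K::=P num we get {false, read}; from K::=epsilon we get {epsilon}. So FIRST(K) = {epsilon, false, read}.
FIRST(P): from P::=K read K we get {false, read}; from P::=false we get {false}. So FIRST(P) = {false, read}.
FIRST(H): from H::=P else we get {false, read}. So FIRST(H) = {false, read}.
FOLLOW(S) includes $ since S is the start symbol.
FOLLOW(S): S appears on no right-hand side. Thus FOLLOW(S) = {$}.
FOLLOW(P): in S::=H read P, the suffix after P is empty, so FOLLOW(P) ⊇ FOLLOW(S) = {$}; in K::=P num, P is followed by num with FIRST {num}; in H::=P else, P is followed by else with FIRST {else}. Thus FOLLOW(P) = {$, else, num}.
FOLLOW(K): in P::=K read K (occurrence 1), K is followed by read K with FIRST {read}; in P::=K read K (occurrence 2), the suffix after K is empty, so FOLLOW(K) ⊇ FOLLOW(P) = {$, else, num}. Thus FOLLOW(K) = {$, else, num, read}.
FOLLOW(H): in S::=num H, the suffix after H is empty, so FOLLOW(H) ⊇ FOLLOW(S) = {$}; in S::=H read P, H is followed by read P with FIRST {read}. Thus FOLLOW(H) = {$, read}.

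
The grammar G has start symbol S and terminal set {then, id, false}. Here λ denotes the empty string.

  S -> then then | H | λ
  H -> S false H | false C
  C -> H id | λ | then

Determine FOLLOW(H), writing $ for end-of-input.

FIRST(S): from S->then then we get {then}; from S->H we get {false, then}; from S->λ we get {λ}. So FIRST(S) = {λ, false, then}.
FIRST(H): from H->S false H we get {false, then}; from H->false C we get {false}. So FIRST(H) = {false, then}.
FIRST(C): from C->H id we get {false, then}; from C->λ we get {λ}; from C->then we get {then}. So FIRST(C) = {λ, false, then}.
FOLLOW(S) includes $ since S is the start symbol.
FOLLOW(S): in H->S false H, S is followed by false H with FIRST {false}. Thus FOLLOW(S) = {$, false}.
FOLLOW(H): in S->H, the suffix after H is empty, so FOLLOW(H) ⊇ FOLLOW(S) = {$, false}; in H->S false H, the suffix after H is empty (adds nothing new); in C->H id, H is followed by id with FIRST {id}. Thus FOLLOW(H) = {$, false, id}.
FOLLOW(C): in H->false C, the suffix after C is empty, so FOLLOW(C) ⊇ FOLLOW(H) = {$, false, id}. Thus FOLLOW(C) = {$, false, id}.

{$, false, id}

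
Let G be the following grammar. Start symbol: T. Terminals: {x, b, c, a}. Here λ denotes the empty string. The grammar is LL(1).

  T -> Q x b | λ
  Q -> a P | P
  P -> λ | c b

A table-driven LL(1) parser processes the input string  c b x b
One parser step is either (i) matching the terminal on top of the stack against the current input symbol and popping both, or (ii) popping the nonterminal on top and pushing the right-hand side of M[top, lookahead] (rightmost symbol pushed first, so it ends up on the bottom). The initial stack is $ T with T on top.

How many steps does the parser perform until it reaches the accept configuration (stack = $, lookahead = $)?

7

step 1: stack=$ T  input=c b x b $  — expand T -> Q x b
step 2: stack=$ b x Q  input=c b x b $  — expand Q -> P
step 3: stack=$ b x P  input=c b x b $  — expand P -> c b
step 4: stack=$ b x b c  input=c b x b $  — match c
step 5: stack=$ b x b  input=b x b $  — match b
step 6: stack=$ b x  input=x b $  — match x
step 7: stack=$ b  input=b $  — match b
Accept reached after 7 steps.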